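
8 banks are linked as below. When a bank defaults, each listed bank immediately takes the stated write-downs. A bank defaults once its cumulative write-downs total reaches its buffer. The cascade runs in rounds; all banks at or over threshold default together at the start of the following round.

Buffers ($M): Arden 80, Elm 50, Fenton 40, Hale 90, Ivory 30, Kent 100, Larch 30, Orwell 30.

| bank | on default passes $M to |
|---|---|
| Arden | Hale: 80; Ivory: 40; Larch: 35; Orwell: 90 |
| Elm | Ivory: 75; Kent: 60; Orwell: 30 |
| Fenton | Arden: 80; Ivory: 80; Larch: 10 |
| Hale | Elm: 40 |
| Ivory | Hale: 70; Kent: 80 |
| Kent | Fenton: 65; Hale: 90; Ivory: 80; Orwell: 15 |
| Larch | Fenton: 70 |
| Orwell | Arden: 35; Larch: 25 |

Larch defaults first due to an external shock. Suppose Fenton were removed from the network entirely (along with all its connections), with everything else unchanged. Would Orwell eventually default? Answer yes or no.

no

With Fenton removed:
Round 1 — Larch defaults (initial).
No further defaults.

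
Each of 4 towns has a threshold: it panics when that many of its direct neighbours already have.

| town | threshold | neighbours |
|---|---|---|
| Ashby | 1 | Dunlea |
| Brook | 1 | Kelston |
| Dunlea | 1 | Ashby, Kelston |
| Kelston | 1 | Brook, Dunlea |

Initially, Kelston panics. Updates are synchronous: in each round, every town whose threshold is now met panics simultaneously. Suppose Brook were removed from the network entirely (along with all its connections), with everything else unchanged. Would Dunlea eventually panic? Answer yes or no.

With Brook removed:
Round 1 — Kelston panics (initial).
Round 2 — checking thresholds:
  Dunlea: 1 of 2 neighbours ≥ 1, panics.
Round 3 — checking thresholds:
  Ashby: 1 of 1 neighbours ≥ 1, panics.
Round 4 — no new panics; cascade stops.

yes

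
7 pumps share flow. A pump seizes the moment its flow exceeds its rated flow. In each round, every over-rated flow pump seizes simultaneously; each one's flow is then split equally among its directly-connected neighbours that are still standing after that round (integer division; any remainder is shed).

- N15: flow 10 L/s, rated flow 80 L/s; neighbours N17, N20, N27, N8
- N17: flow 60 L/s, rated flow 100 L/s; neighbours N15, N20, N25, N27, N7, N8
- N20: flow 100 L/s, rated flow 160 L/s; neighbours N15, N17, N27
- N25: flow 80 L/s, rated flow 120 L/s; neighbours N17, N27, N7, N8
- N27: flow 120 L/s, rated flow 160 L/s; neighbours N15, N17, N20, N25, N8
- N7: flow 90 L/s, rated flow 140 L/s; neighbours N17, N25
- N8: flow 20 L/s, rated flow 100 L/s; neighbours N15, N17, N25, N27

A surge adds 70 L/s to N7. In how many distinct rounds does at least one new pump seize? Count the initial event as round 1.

4

Round 1 — N7 at 160 > 140. N7 seizes.
  N7 sheds 160 L/s to N17, N25: 80 each.
    N17: 60+80 = 140 > 100
    N25: 80+80 = 160 > 120
Round 2 — N17, N25 seize.
  N17 sheds 140 L/s to N15, N20, N27, N8: 35 each.
    N15: 10+35 = 45 ≤ 80
    N20: 100+35 = 135 ≤ 160
    N27: 120+35 = 155 ≤ 160
    N8: 20+35 = 55 ≤ 100
  N25 sheds 160 L/s to N27, N8: 80 each.
    N27: 155+80 = 235 > 160
    N8: 55+80 = 135 > 100
Round 3 — N27, N8 seize.
  N27 sheds 235 L/s to N15, N20: 117 each (1 lost).
    N15: 45+117 = 162 > 80
    N20: 135+117 = 252 > 160
  N8 sheds 135 L/s to N15: 135 each.
    N15: 162+135 = 297 > 80
Round 4 — N15, N20 seize.
  N15 sheds 297 L/s: no online neighbours, lost.
  N20 sheds 252 L/s: no online neighbours, lost.
No further seizures.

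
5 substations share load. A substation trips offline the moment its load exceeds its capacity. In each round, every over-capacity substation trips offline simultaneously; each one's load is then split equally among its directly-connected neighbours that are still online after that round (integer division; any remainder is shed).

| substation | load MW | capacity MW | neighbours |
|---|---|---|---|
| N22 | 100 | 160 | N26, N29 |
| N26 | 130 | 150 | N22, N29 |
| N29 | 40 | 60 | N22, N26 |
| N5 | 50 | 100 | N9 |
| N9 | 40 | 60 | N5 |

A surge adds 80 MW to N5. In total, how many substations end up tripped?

2

Round 1 — N5 at 130 > 100. N5 trips offline.
  N5 sheds 130 MW to N9: 130 each.
    N9: 40+130 = 170 > 60
Round 2 — N9 trips offline.
  N9 sheds 170 MW: no online neighbours, lost.
No further trips.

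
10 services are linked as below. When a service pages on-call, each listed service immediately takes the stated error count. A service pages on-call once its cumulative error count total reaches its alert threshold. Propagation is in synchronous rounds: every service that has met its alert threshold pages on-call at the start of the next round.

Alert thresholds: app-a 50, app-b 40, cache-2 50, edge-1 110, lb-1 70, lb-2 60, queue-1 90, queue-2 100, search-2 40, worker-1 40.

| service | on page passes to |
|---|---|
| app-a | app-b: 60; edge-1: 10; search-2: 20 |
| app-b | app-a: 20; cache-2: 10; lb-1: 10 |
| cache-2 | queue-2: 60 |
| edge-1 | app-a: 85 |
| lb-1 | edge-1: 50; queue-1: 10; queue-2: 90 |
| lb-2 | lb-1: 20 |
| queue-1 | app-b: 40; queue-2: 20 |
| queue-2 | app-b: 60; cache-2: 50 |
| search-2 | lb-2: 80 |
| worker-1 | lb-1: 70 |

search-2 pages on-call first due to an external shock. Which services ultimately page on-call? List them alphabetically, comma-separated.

Round 1 — search-2 pages on-call (initial).
  lb-2: +80 → 80 ≥ 60
Round 2 — lb-2 pages on-call.
  lb-1: +20 → 20 < 70
No further pages.

lb-2, search-2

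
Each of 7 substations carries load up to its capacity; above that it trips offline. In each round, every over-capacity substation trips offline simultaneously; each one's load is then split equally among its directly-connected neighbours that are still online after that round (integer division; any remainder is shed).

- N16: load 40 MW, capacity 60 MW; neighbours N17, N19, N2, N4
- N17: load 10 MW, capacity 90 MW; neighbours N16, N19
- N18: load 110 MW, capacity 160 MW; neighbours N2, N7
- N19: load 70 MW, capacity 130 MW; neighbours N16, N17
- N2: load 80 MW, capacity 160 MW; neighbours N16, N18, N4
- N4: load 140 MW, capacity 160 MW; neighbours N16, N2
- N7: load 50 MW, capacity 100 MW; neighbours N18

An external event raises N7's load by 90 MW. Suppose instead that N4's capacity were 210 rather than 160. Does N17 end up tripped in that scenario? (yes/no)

With N4's capacity at 210:
Round 1 — N7 at 140 > 100. N7 trips offline.
  N7 sheds 140 MW to N18: 140 each.
    N18: 110+140 = 250 > 160
Round 2 — N18 trips offline.
  N18 sheds 250 MW to N2: 250 each.
    N2: 80+250 = 330 > 160
Round 3 — N2 trips offline.
  N2 sheds 330 MW to N16, N4: 165 each.
    N16: 40+165 = 205 > 60
    N4: 140+165 = 305 > 210
Round 4 — N16, N4 trip offline.
  N16 sheds 205 MW to N17, N19: 102 each (1 lost).
    N17: 10+102 = 112 > 90
    N19: 70+102 = 172 > 130
  N4 sheds 305 MW: no online neighbours, lost.
Round 5 — N17, N19 trip offline.
  N17 sheds 112 MW: no online neighbours, lost.
  N19 sheds 172 MW: no online neighbours, lost.
No further trips.

yes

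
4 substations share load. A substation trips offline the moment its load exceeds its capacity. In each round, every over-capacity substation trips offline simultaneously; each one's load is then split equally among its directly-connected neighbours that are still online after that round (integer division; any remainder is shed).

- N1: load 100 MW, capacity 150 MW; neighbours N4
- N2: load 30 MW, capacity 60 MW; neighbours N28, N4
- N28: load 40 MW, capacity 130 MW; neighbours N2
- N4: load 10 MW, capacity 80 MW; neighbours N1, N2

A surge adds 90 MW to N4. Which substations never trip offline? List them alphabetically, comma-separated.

Round 1 — N4 at 100 > 80. N4 trips offline.
  N4 sheds 100 MW to N1, N2: 50 each.
    N1: 100+50 = 150 ≤ 150
    N2: 30+50 = 80 > 60
Round 2 — N2 trips offline.
  N2 sheds 80 MW to N28: 80 each.
    N28: 40+80 = 120 ≤ 130
No further trips.

N1, N28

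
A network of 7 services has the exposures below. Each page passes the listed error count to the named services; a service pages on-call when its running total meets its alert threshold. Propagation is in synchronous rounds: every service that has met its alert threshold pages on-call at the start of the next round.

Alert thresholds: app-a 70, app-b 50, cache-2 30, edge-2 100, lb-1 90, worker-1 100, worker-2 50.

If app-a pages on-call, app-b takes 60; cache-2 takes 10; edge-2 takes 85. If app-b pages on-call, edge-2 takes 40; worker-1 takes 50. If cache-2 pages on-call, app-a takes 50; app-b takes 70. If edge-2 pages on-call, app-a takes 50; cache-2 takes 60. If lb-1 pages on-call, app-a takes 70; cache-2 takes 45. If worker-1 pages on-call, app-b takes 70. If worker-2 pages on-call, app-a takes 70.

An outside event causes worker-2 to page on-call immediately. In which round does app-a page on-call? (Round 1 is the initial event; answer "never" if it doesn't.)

Round 1 — worker-2 pages on-call (initial).
  app-a: +70 → 70 ≥ 70
Round 2 — app-a pages on-call.
  app-b: +60 → 60 ≥ 50
  cache-2: +10 → 10 < 30
  edge-2: +85 → 85 < 100
Round 3 — app-b pages on-call.
  edge-2: +40 → 125 ≥ 100
  worker-1: +50 → 50 < 100
Round 4 — edge-2 pages on-call.
  cache-2: +60 → 70 ≥ 30
Round 5 — cache-2 pages on-call.
No further pages.

2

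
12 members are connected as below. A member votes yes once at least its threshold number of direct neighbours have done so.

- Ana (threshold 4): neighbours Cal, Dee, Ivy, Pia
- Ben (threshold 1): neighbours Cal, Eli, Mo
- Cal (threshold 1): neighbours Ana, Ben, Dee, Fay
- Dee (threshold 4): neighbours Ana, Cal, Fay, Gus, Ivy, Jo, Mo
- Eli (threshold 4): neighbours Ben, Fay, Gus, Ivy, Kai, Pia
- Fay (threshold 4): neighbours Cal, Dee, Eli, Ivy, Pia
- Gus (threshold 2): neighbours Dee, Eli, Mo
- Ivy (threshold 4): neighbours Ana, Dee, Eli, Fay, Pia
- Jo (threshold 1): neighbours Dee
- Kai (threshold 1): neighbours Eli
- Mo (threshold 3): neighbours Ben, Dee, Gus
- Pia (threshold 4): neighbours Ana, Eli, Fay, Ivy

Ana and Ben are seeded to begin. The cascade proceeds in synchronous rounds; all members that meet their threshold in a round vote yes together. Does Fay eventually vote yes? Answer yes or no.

no

Round 1 — Ana, Ben vote yes (initial).
Round 2 — checking thresholds:
  Cal: 2 of 4 neighbours ≥ 1, votes yes.
  Dee: 1 of 7 neighbours < 4, holds.
  Eli: 1 of 6 neighbours < 4, holds.
  Ivy: 1 of 5 neighbours < 4, holds.
  Mo: 1 of 3 neighbours < 3, holds.
  Pia: 1 of 4 neighbours < 4, holds.
Round 3 — no new yes votes; cascade stops.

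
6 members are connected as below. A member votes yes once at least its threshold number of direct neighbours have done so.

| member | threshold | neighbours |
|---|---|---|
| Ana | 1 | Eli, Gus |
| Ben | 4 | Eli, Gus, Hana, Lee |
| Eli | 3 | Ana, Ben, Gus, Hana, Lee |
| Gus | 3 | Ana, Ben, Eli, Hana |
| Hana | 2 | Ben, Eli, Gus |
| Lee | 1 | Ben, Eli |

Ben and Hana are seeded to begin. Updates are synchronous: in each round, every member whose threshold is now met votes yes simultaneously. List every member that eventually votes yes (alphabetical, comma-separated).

Ana, Ben, Eli, Gus, Hana, Lee

Round 1 — Ben, Hana vote yes (initial).
Round 2 — checking thresholds:
  Eli: 2 of 5 neighbours < 3, not yet.
  Gus: 2 of 4 neighbours < 3, not yet.
  Lee: 1 of 2 neighbours ≥ 1, votes yes.
Round 3 — checking thresholds:
  Eli: 3 of 5 neighbours ≥ 3, votes yes.
  Gus: 2 of 4 neighbours < 3, not yet.
Round 4 — checking thresholds:
  Ana: 1 of 2 neighbours ≥ 1, votes yes.
  Gus: 3 of 4 neighbours ≥ 3, votes yes.
Round 5 — no new yes votes; cascade stops.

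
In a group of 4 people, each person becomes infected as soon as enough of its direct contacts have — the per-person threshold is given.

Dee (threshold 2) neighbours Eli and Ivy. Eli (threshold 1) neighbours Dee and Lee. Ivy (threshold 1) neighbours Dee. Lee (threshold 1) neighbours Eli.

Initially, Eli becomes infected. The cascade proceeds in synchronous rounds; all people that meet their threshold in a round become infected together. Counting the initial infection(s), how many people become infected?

2

Round 1 — Eli becomes infected (initial).
Round 2 — checking thresholds:
  Dee: 1 of 2 neighbours < 2, below threshold.
  Lee: 1 of 1 neighbours ≥ 1, becomes infected.
Round 3 — no new infections; cascade stops.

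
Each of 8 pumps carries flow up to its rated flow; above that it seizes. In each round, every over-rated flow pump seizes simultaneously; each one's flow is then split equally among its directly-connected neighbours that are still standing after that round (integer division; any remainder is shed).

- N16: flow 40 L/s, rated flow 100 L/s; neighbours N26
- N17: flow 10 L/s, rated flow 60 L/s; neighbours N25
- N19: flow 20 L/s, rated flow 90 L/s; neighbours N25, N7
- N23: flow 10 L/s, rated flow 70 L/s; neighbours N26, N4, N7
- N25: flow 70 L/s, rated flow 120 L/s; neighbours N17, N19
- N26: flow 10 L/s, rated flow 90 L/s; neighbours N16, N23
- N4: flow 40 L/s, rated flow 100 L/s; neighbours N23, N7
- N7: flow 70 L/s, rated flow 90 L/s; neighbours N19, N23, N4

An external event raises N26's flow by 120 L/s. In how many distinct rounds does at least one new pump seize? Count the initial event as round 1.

4

Round 1 — N26 at 130 > 90. N26 seizes.
  N26 sheds 130 L/s to N16, N23: 65 each.
    N16: 40+65 = 105 > 100
    N23: 10+65 = 75 > 70
Round 2 — N16, N23 seize.
  N16 sheds 105 L/s: no online neighbours, lost.
  N23 sheds 75 L/s to N4, N7: 37 each (1 lost).
    N4: 40+37 = 77 ≤ 100
    N7: 70+37 = 107 > 90
Round 3 — N7 seizes.
  N7 sheds 107 L/s to N19, N4: 53 each (1 lost).
    N19: 20+53 = 73 ≤ 90
    N4: 77+53 = 130 > 100
Round 4 — N4 seizes.
  N4 sheds 130 L/s: no online neighbours, lost.
No further seizures.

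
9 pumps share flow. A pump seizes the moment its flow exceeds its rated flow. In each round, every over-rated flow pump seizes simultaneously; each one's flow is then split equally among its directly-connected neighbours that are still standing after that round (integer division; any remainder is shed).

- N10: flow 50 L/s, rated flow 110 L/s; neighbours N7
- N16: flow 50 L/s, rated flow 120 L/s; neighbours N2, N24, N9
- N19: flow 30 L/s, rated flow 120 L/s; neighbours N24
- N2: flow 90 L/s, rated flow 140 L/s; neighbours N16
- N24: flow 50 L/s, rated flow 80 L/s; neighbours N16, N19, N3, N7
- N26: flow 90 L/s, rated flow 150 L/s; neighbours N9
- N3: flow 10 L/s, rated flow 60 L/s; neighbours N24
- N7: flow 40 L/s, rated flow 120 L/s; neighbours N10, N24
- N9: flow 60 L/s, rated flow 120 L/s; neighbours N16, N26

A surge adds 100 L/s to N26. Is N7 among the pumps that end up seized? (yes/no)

Round 1 — N26 at 190 > 150. N26 seizes.
  N26 sheds 190 L/s to N9: 190 each.
    N9: 60+190 = 250 > 120
Round 2 — N9 seizes.
  N9 sheds 250 L/s to N16: 250 each.
    N16: 50+250 = 300 > 120
Round 3 — N16 seizes.
  N16 sheds 300 L/s to N2, N24: 150 each.
    N2: 90+150 = 240 > 140
    N24: 50+150 = 200 > 80
Round 4 — N2, N24 seize.
  N2 sheds 240 L/s: no online neighbours, lost.
  N24 sheds 200 L/s to N19, N3, N7: 66 each (2 lost).
    N19: 30+66 = 96 ≤ 120
    N3: 10+66 = 76 > 60
    N7: 40+66 = 106 ≤ 120
Round 5 — N3 seizes.
  N3 sheds 76 L/s: no online neighbours, lost.
No further seizures.

no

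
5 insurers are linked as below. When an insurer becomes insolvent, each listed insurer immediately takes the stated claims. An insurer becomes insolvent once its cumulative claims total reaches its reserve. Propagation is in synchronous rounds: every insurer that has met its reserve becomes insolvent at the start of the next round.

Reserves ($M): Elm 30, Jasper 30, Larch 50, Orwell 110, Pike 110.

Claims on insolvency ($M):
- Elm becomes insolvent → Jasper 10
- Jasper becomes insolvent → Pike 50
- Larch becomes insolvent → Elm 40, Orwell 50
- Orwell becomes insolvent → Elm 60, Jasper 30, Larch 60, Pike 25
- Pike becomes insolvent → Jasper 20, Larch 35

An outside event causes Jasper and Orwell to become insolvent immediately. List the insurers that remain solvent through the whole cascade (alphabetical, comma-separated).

Pike

Round 1 — Jasper, Orwell become insolvent (initial).
  Elm: +60 → 60 ≥ 30
  Larch: +60 → 60 ≥ 50
  Pike: +50+25 → 75 < 110
Round 2 — Elm, Larch become insolvent.
No further insolvencies.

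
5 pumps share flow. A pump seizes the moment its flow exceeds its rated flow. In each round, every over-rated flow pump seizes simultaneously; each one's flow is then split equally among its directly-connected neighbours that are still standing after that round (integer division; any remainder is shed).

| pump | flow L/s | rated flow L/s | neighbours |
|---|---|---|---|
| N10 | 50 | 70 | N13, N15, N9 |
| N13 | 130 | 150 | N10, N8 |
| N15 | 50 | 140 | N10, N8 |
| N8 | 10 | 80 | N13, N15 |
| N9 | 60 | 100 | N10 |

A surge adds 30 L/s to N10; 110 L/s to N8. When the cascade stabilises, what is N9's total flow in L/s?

Round 1 — N10 at 80 > 70; N8 at 120 > 80. N10, N8 seize.
  N10 sheds 80 L/s to N13, N15, N9: 26 each (2 lost).
    N13: 130+26 = 156 > 150
    N15: 50+26 = 76 ≤ 140
    N9: 60+26 = 86 ≤ 100
  N8 sheds 120 L/s to N13, N15: 60 each.
    N13: 156+60 = 216 > 150
    N15: 76+60 = 136 ≤ 140
Round 2 — N13 seizes.
  N13 sheds 216 L/s: no online neighbours, lost.
No further seizures.

86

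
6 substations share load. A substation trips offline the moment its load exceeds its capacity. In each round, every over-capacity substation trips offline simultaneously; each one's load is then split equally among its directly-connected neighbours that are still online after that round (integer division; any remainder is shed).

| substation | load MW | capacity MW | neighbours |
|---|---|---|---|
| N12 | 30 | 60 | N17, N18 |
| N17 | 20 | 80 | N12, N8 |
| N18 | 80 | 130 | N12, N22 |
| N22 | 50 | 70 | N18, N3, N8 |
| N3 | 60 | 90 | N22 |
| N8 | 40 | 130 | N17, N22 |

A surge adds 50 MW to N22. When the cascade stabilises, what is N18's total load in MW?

Round 1 — N22 at 100 > 70. N22 trips offline.
  N22 sheds 100 MW to N18, N3, N8: 33 each (1 lost).
    N18: 80+33 = 113 ≤ 130
    N3: 60+33 = 93 > 90
    N8: 40+33 = 73 ≤ 130
Round 2 — N3 trips offline.
  N3 sheds 93 MW: no online neighbours, lost.
No further trips.

113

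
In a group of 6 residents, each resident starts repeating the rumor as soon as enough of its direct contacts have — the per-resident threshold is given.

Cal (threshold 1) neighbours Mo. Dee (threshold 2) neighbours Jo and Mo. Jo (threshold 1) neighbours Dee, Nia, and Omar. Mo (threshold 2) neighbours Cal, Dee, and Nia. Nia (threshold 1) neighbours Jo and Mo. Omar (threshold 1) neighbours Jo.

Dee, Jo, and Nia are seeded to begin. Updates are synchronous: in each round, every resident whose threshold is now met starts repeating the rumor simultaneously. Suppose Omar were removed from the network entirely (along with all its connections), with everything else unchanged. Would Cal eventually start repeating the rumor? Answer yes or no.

With Omar removed:
Round 1 — Dee, Jo, Nia start repeating the rumor (initial).
Round 2 — checking thresholds:
  Mo: 2 of 3 neighbours ≥ 2, starts repeating the rumor.
Round 3 — checking thresholds:
  Cal: 1 of 1 neighbours ≥ 1, starts repeating the rumor.
Round 4 — no new spreads; cascade stops.

yes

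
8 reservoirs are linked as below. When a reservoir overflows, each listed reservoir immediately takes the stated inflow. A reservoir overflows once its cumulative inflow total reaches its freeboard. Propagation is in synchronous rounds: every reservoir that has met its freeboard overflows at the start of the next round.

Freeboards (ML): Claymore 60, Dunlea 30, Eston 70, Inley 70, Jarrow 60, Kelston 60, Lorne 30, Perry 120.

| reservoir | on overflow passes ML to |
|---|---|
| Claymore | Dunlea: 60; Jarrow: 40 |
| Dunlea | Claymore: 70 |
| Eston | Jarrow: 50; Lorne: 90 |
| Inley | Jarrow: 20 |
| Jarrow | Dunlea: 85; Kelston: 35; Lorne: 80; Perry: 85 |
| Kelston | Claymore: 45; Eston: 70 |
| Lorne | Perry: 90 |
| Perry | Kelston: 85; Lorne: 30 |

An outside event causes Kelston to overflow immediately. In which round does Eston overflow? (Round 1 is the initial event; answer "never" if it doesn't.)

Round 1 — Kelston overflows (initial).
  Claymore: +45 → 45 < 60
  Eston: +70 → 70 ≥ 70
Round 2 — Eston overflows.
  Jarrow: +50 → 50 < 60
  Lorne: +90 → 90 ≥ 30
Round 3 — Lorne overflows.
  Perry: +90 → 90 < 120
No further overflows.

2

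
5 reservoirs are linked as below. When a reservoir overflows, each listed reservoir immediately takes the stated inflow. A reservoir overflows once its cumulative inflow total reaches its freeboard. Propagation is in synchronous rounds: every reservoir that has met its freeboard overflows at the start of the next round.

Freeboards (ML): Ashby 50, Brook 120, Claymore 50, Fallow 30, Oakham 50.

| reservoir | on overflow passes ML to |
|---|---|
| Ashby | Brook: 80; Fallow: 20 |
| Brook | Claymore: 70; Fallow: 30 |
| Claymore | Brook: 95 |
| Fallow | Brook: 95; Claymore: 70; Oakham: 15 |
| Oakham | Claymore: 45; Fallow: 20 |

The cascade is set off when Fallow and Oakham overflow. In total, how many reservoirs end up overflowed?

Round 1 — Fallow, Oakham overflow (initial).
  Brook: +95 → 95 < 120
  Claymore: +70+45 → 115 ≥ 50
Round 2 — Claymore overflows.
  Brook: +95 → 190 ≥ 120
Round 3 — Brook overflows.
No further overflows.

4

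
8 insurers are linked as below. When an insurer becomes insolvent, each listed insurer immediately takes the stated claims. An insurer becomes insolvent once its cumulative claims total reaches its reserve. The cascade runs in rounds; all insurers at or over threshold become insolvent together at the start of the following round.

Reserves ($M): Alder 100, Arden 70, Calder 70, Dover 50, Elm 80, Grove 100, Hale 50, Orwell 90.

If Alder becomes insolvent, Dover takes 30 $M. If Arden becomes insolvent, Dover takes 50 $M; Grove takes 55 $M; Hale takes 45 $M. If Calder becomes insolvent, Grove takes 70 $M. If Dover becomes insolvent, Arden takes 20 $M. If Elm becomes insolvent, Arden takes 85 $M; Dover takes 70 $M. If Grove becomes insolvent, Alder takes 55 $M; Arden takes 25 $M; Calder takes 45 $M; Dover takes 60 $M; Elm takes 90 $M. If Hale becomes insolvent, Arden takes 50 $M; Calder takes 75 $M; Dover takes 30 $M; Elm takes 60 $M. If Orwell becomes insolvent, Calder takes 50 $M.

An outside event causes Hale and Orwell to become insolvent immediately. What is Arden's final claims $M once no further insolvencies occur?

Round 1 — Hale, Orwell become insolvent (initial).
  Arden: +50 → 50 < 70
  Calder: +75+50 → 125 ≥ 70
  Dover: +30 → 30 < 50
  Elm: +60 → 60 < 80
Round 2 — Calder becomes insolvent.
  Grove: +70 → 70 < 100
No further insolvencies.

50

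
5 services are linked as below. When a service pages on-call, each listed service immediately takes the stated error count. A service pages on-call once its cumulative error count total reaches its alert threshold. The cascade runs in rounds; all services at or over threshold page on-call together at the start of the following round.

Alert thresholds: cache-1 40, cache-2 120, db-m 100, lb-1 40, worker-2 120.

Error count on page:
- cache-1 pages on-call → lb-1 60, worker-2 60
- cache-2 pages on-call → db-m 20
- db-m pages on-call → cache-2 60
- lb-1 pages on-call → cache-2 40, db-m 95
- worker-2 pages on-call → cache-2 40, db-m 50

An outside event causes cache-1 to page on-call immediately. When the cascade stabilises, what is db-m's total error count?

Round 1 — cache-1 pages on-call (initial).
  lb-1: +60 → 60 ≥ 40
  worker-2: +60 → 60 < 120
Round 2 — lb-1 pages on-call.
  cache-2: +40 → 40 < 120
  db-m: +95 → 95 < 100
No further pages.

95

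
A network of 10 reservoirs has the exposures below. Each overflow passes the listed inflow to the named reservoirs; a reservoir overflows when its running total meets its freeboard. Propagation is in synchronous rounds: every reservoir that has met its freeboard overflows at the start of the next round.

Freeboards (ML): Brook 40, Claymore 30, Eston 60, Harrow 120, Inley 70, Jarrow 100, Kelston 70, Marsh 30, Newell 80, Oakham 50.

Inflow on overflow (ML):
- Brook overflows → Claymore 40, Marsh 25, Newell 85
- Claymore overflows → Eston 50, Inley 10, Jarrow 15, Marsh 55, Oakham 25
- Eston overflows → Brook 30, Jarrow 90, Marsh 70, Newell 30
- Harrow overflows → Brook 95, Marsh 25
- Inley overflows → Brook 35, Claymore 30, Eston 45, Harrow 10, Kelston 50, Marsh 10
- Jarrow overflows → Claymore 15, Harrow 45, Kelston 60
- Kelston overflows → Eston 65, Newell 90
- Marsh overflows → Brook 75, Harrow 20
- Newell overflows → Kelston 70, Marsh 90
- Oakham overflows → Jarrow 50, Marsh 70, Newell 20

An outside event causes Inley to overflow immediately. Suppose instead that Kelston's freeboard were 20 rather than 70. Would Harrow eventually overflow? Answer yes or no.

With Kelston's freeboard at 20:
Round 1 — Inley overflows (initial).
  Brook: +35 → 35 < 40
  Claymore: +30 → 30 ≥ 30
  Eston: +45 → 45 < 60
  Harrow: +10 → 10 < 120
  Kelston: +50 → 50 ≥ 20
  Marsh: +10 → 10 < 30
Round 2 — Claymore, Kelston overflow.
  Eston: +50+65 → 160 ≥ 60
  Jarrow: +15 → 15 < 100
  Marsh: +55 → 65 ≥ 30
  Newell: +90 → 90 ≥ 80
  Oakham: +25 → 25 < 50
Round 3 — Eston, Marsh, Newell overflow.
  Brook: +30+75 → 140 ≥ 40
  Harrow: +20 → 30 < 120
  Jarrow: +90 → 105 ≥ 100
Round 4 — Brook, Jarrow overflow.
  Harrow: +45 → 75 < 120
No further overflows.

no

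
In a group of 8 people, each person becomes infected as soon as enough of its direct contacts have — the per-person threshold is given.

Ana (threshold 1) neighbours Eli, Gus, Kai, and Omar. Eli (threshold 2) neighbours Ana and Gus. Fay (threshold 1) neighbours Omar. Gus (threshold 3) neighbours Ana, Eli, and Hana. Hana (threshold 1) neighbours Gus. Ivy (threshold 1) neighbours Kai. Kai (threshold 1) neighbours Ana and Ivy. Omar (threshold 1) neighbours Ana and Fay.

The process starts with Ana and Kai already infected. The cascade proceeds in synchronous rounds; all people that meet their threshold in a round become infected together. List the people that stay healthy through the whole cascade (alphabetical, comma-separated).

Eli, Gus, Hana

Round 1 — Ana, Kai become infected (initial).
Round 2 — checking thresholds:
  Eli: 1 of 2 neighbours < 2, below threshold.
  Gus: 1 of 3 neighbours < 3, below threshold.
  Ivy: 1 of 1 neighbours ≥ 1, becomes infected.
  Omar: 1 of 2 neighbours ≥ 1, becomes infected.
Round 3 — checking thresholds:
  Eli: 1 of 2 neighbours < 2, below threshold.
  Fay: 1 of 1 neighbours ≥ 1, becomes infected.
  Gus: 1 of 3 neighbours < 3, below threshold.
Round 4 — no new infections; cascade stops.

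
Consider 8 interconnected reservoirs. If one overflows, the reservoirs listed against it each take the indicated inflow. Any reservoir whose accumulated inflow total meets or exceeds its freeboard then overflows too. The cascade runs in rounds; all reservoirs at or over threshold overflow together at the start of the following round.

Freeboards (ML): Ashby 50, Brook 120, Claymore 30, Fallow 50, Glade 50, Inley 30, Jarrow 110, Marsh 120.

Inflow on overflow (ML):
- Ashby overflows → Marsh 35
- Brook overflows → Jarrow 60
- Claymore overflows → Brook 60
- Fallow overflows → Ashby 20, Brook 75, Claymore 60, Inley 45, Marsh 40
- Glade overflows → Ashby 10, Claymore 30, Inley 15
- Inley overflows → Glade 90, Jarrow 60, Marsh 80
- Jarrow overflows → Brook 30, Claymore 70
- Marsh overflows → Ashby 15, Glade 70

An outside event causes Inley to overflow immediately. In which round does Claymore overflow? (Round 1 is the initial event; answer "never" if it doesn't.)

Round 1 — Inley overflows (initial).
  Glade: +90 → 90 ≥ 50
  Jarrow: +60 → 60 < 110
  Marsh: +80 → 80 < 120
Round 2 — Glade overflows.
  Ashby: +10 → 10 < 50
  Claymore: +30 → 30 ≥ 30
Round 3 — Claymore overflows.
  Brook: +60 → 60 < 120
No further overflows.

3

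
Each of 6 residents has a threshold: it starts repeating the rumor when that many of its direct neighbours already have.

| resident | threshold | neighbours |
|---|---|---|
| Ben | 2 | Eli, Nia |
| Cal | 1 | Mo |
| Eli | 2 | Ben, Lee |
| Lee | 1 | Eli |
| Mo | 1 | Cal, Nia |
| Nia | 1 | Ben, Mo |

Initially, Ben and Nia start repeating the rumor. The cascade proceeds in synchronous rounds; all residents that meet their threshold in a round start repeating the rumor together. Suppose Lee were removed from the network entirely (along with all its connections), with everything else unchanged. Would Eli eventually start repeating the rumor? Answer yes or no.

no

With Lee removed:
Round 1 — Ben, Nia start repeating the rumor (initial).
Round 2 — checking thresholds:
  Eli: 1 of 1 neighbours < 2, not yet.
  Mo: 1 of 2 neighbours ≥ 1, starts repeating the rumor.
Round 3 — checking thresholds:
  Cal: 1 of 1 neighbours ≥ 1, starts repeating the rumor.
  Eli: 1 of 1 neighbours < 2, not yet.
Round 4 — no new spreads; cascade stops.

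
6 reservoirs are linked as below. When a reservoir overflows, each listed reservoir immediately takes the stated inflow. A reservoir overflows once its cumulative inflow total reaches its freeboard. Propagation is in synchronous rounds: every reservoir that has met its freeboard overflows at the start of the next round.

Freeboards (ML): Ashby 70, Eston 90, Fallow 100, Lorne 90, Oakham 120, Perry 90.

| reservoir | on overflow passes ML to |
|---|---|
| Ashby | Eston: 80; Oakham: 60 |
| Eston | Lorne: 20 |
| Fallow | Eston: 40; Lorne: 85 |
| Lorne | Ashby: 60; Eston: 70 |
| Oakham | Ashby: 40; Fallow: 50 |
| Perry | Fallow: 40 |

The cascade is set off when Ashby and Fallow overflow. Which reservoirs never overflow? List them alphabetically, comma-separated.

Round 1 — Ashby, Fallow overflow (initial).
  Eston: +80+40 → 120 ≥ 90
  Lorne: +85 → 85 < 90
  Oakham: +60 → 60 < 120
Round 2 — Eston overflows.
  Lorne: +20 → 105 ≥ 90
Round 3 — Lorne overflows.
No further overflows.

Oakham, Perry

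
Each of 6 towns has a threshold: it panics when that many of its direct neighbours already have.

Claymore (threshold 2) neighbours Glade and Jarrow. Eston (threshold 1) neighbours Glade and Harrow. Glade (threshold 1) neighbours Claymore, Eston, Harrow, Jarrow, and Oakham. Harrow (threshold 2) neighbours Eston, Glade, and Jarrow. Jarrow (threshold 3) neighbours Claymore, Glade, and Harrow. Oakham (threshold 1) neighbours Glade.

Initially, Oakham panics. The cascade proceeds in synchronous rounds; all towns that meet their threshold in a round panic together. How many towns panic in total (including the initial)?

4

Round 1 — Oakham panics (initial).
Round 2 — checking thresholds:
  Glade: 1 of 5 neighbours ≥ 1, panics.
Round 3 — checking thresholds:
  Claymore: 1 of 2 neighbours < 2, holds.
  Eston: 1 of 2 neighbours ≥ 1, panics.
  Harrow: 1 of 3 neighbours < 2, holds.
  Jarrow: 1 of 3 neighbours < 3, holds.
Round 4 — checking thresholds:
  Claymore: 1 of 2 neighbours < 2, holds.
  Harrow: 2 of 3 neighbours ≥ 2, panics.
  Jarrow: 1 of 3 neighbours < 3, holds.
Round 5 — no new panics; cascade stops.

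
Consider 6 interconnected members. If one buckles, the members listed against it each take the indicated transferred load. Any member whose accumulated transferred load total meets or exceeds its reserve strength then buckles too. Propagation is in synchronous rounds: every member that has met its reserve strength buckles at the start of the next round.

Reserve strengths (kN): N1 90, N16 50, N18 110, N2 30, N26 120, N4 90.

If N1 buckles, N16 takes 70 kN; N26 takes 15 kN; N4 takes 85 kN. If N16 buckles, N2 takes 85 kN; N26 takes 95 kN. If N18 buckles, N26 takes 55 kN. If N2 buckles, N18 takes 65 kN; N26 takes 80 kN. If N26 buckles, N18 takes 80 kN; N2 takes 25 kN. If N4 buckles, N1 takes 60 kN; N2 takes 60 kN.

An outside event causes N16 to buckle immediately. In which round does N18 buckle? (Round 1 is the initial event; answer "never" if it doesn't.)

4

Round 1 — N16 buckles (initial).
  N2: +85 → 85 ≥ 30
  N26: +95 → 95 < 120
Round 2 — N2 buckles.
  N18: +65 → 65 < 110
  N26: +80 → 175 ≥ 120
Round 3 — N26 buckles.
  N18: +80 → 145 ≥ 110
Round 4 — N18 buckles.
No further bucklings.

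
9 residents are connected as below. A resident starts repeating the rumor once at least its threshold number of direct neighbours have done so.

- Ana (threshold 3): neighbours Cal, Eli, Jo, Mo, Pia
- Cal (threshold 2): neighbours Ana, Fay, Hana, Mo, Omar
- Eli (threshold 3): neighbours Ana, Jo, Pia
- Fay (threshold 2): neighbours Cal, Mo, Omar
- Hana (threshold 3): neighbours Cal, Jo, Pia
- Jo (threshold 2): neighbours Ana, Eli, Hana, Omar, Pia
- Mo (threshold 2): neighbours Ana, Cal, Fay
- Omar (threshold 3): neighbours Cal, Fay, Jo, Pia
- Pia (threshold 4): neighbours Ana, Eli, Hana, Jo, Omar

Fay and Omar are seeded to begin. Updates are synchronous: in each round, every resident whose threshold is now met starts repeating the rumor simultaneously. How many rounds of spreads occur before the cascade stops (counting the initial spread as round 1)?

3

Round 1 — Fay, Omar start repeating the rumor (initial).
Round 2 — checking thresholds:
  Cal: 2 of 5 neighbours ≥ 2, starts repeating the rumor.
  Jo: 1 of 5 neighbours < 2, holds.
  Mo: 1 of 3 neighbours < 2, holds.
  Pia: 1 of 5 neighbours < 4, holds.
Round 3 — checking thresholds:
  Ana: 1 of 5 neighbours < 3, holds.
  Hana: 1 of 3 neighbours < 3, holds.
  Jo: 1 of 5 neighbours < 2, holds.
  Mo: 2 of 3 neighbours ≥ 2, starts repeating the rumor.
  Pia: 1 of 5 neighbours < 4, holds.
Round 4 — no new spreads; cascade stops.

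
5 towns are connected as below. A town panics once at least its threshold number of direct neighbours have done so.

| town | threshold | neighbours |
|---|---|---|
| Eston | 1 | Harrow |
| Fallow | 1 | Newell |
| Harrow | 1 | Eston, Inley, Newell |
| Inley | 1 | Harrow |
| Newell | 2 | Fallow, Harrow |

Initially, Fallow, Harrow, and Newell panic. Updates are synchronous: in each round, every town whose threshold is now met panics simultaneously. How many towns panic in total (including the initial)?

Round 1 — Fallow, Harrow, Newell panic (initial).
Round 2 — checking thresholds:
  Eston: 1 of 1 neighbours ≥ 1, panics.
  Inley: 1 of 1 neighbours ≥ 1, panics.
Round 3 — no new panics; cascade stops.

5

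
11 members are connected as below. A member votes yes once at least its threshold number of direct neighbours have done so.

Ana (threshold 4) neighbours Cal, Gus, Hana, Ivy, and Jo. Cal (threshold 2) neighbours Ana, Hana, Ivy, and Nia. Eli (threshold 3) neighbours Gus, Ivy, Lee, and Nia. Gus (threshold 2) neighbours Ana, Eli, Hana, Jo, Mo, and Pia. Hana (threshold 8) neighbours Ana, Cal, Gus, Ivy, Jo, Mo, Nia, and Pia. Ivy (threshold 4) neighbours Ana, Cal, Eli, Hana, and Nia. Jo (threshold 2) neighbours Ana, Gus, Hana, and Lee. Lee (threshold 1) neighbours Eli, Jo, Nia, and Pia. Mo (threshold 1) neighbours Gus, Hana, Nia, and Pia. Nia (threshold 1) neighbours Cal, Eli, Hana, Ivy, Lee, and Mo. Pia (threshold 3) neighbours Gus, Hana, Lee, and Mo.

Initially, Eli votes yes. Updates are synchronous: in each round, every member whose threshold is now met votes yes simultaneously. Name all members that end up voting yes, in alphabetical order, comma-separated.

Eli, Gus, Jo, Lee, Mo, Nia, Pia

Round 1 — Eli votes yes (initial).
Round 2 — checking thresholds:
  Gus: 1 of 6 neighbours < 2, holds.
  Ivy: 1 of 5 neighbours < 4, holds.
  Lee: 1 of 4 neighbours ≥ 1, votes yes.
  Nia: 1 of 6 neighbours ≥ 1, votes yes.
Round 3 — checking thresholds:
  Cal: 1 of 4 neighbours < 2, holds.
  Gus: 1 of 6 neighbours < 2, holds.
  Hana: 1 of 8 neighbours < 8, holds.
  Ivy: 2 of 5 neighbours < 4, holds.
  Jo: 1 of 4 neighbours < 2, holds.
  Mo: 1 of 4 neighbours ≥ 1, votes yes.
  Pia: 1 of 4 neighbours < 3, holds.
Round 4 — checking thresholds:
  Cal: 1 of 4 neighbours < 2, holds.
  Gus: 2 of 6 neighbours ≥ 2, votes yes.
  Hana: 2 of 8 neighbours < 8, holds.
  Ivy: 2 of 5 neighbours < 4, holds.
  Jo: 1 of 4 neighbours < 2, holds.
  Pia: 2 of 4 neighbours < 3, holds.
Round 5 — checking thresholds:
  Ana: 1 of 5 neighbours < 4, holds.
  Cal: 1 of 4 neighbours < 2, holds.
  Hana: 3 of 8 neighbours < 8, holds.
  Ivy: 2 of 5 neighbours < 4, holds.
  Jo: 2 of 4 neighbours ≥ 2, votes yes.
  Pia: 3 of 4 neighbours ≥ 3, votes yes.
Round 6 — no new yes votes; cascade stops.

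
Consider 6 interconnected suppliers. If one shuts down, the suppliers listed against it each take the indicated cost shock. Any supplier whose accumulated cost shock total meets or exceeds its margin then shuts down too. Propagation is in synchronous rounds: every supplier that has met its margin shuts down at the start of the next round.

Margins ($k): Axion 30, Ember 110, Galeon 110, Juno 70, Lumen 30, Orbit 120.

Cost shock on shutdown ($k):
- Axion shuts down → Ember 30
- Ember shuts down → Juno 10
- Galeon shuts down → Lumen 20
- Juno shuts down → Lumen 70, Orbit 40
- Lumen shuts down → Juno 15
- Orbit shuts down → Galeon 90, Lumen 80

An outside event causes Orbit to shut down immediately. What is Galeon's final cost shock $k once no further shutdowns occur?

90

Round 1 — Orbit shuts down (initial).
  Galeon: +90 → 90 < 110
  Lumen: +80 → 80 ≥ 30
Round 2 — Lumen shuts down.
  Juno: +15 → 15 < 70
No further shutdowns.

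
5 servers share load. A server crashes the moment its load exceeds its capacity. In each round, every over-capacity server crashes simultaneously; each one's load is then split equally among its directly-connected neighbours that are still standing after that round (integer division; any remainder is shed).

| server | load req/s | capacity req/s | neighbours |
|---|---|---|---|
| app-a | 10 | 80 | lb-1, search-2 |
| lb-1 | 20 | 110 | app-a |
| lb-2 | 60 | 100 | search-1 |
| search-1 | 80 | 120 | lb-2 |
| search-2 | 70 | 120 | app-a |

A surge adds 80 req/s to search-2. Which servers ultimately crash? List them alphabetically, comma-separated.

Round 1 — search-2 at 150 > 120. search-2 crashes.
  search-2 sheds 150 req/s to app-a: 150 each.
    app-a: 10+150 = 160 > 80
Round 2 — app-a crashes.
  app-a sheds 160 req/s to lb-1: 160 each.
    lb-1: 20+160 = 180 > 110
Round 3 — lb-1 crashes.
  lb-1 sheds 180 req/s: no online neighbours, lost.
No further crashes.

app-a, lb-1, search-2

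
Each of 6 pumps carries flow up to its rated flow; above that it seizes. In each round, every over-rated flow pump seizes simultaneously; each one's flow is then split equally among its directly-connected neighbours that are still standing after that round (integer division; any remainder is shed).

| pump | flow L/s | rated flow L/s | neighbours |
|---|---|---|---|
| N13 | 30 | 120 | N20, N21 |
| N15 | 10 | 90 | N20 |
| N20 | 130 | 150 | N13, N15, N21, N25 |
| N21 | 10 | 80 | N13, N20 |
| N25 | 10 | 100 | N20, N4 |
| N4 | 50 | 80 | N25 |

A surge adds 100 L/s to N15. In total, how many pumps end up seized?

4

Round 1 — N15 at 110 > 90. N15 seizes.
  N15 sheds 110 L/s to N20: 110 each.
    N20: 130+110 = 240 > 150
Round 2 — N20 seizes.
  N20 sheds 240 L/s to N13, N21, N25: 80 each.
    N13: 30+80 = 110 ≤ 120
    N21: 10+80 = 90 > 80
    N25: 10+80 = 90 ≤ 100
Round 3 — N21 seizes.
  N21 sheds 90 L/s to N13: 90 each.
    N13: 110+90 = 200 > 120
Round 4 — N13 seizes.
  N13 sheds 200 L/s: no online neighbours, lost.
No further seizures.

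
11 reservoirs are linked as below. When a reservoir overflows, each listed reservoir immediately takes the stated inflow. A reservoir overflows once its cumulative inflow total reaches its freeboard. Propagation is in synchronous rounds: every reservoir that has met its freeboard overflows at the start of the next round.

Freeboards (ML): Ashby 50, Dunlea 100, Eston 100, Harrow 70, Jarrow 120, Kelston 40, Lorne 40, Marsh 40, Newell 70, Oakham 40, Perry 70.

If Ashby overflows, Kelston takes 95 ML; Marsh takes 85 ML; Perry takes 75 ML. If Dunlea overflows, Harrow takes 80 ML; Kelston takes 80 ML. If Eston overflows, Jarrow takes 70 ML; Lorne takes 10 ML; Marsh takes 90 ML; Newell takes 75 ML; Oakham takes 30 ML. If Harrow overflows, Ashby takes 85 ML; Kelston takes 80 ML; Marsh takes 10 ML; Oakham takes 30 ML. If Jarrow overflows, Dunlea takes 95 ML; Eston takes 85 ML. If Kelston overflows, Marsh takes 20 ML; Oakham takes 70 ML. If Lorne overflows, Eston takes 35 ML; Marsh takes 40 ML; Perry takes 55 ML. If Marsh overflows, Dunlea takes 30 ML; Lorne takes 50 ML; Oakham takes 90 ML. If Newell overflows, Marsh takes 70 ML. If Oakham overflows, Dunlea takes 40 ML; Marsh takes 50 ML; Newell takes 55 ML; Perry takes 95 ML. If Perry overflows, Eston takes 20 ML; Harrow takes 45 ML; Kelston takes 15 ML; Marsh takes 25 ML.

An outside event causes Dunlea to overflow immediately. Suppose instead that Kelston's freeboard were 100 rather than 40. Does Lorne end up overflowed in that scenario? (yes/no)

yes

With Kelston's freeboard at 100:
Round 1 — Dunlea overflows (initial).
  Harrow: +80 → 80 ≥ 70
  Kelston: +80 → 80 < 100
Round 2 — Harrow overflows.
  Ashby: +85 → 85 ≥ 50
  Kelston: +80 → 160 ≥ 100
  Marsh: +10 → 10 < 40
  Oakham: +30 → 30 < 40
Round 3 — Ashby, Kelston overflow.
  Marsh: +85+20 → 115 ≥ 40
  Oakham: +70 → 100 ≥ 40
  Perry: +75 → 75 ≥ 70
Round 4 — Marsh, Oakham, Perry overflow.
  Eston: +20 → 20 < 100
  Lorne: +50 → 50 ≥ 40
  Newell: +55 → 55 < 70
Round 5 — Lorne overflows.
  Eston: +35 → 55 < 100
No further overflows.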